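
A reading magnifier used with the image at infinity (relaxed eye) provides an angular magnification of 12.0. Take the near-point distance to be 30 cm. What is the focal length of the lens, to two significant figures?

2.5 cm

For the image at infinity, M = D/f.
f = D/M = 30/12.0 = 2.500 cm.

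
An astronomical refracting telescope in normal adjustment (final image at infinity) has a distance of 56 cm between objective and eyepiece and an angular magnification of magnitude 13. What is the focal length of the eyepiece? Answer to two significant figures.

4.0 cm

In normal adjustment the tube length equals f_obj + f_eye and |M| = f_obj/f_eye.
So f_obj = 13 f_eye and 13 f_eye + f_eye = 56 cm, giving f_eye = 56/14 = 4.000 cm and f_obj = 52.000 cm.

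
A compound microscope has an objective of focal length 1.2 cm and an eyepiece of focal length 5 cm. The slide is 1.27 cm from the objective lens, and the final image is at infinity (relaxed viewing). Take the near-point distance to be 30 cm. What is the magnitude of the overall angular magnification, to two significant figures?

100

Objective: 1/d_i = 1/f_obj - 1/d_o = 1/1.2 - 1/1.27 = 0.04593 cm^-1, so d_i = 21.771 cm.
m_obj = -d_i/d_o = -21.771/1.27 = -17.143.
Eyepiece angular magnification (image at infinity): M_eye = D/f_e = 30/5 = 6.000.
Overall M = m_obj x M_eye = (-17.143)(6.000) = -102.86.
|M| = 102.86.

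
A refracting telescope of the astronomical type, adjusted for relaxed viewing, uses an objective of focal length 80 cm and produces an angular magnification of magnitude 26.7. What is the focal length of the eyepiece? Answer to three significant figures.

3.00 cm

|M| = f_obj/f_eye, so f_eye = f_obj/|M| = 80/26.7 = 2.996 cm.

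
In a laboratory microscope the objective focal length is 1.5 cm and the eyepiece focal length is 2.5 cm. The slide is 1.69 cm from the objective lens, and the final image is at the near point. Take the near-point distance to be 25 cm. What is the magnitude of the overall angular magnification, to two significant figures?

87

Objective: 1/d_i = 1/f_obj - 1/d_o = 1/1.5 - 1/1.69 = 0.07495 cm^-1, so d_i = 13.342 cm.
m_obj = -d_i/d_o = -13.342/1.69 = -7.895.
Eyepiece angular magnification (image at near point): M_eye = 1 + D/f_e = 1 + 25/2.5 = 11.000.
Overall M = m_obj x M_eye = (-7.895)(11.000) = -86.84.
|M| = 86.84.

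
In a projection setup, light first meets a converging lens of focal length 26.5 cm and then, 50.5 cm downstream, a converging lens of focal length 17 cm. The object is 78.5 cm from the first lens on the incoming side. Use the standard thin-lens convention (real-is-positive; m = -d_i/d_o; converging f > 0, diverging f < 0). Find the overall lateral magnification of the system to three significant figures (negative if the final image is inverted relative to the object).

Applying the thin-lens equation to the first lens, 1/26.5 = 1/78.5 + 1/d_i1, which gives d_i1 = 40.005 cm.
Its lateral magnification is m_1 = -d_i1/d_o1 = -(40.005)/78.5 = -0.5096.
Object distance for lens 2: d_o2 = 50.5 - 40.005 = 10.495 cm.
Applying the thin-lens equation again with f_2 = 17 cm and d_o2 = 10.495 cm gives d_i2 = -27.429 cm.
m_2 = -(-27.429)/(10.495) = 2.6135.
Total m = m_1 x m_2 = (-0.5096)(2.6135) = -1.3319.

-1.33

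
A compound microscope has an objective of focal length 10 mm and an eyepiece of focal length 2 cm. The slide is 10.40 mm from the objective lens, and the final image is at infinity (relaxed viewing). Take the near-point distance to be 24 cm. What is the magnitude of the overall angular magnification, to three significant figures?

Convert to cm: f_obj = 10 mm = 1 cm; d_o = 10.40 mm = 1.04 cm.
Objective: 1/d_i = 1/f_obj - 1/d_o = 1/1 - 1/1.04 = 0.03846 cm^-1, so d_i = 26.000 cm.
m_obj = -d_i/d_o = -26.000/1.04 = -25.000.
Eyepiece angular magnification (image at infinity): M_eye = D/f_e = 24/2 = 12.000.
Overall M = m_obj x M_eye = (-25.000)(12.000) = -300.00.
|M| = 300.00.

300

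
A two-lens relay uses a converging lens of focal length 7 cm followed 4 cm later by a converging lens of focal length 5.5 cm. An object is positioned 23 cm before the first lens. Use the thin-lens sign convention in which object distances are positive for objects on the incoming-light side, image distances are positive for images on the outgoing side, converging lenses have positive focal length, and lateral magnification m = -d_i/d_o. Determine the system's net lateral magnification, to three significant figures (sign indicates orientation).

-0.208

First lens: d_i1 = 1/(1/7 - 1/23) = 10.062 cm.
m_1 = -(10.062)/23 = -0.4375.
Since 10.062 cm > 4 cm, the first image lies past the second lens and serves as a virtual object: d_o2 = L - d_i1 = -6.062 cm.
Second lens: d_i2 = 1/(1/5.5 - 1/(-6.062)) = 2.884 cm.
m_2 = -(2.884)/(-6.062) = 0.4757.
Total m = m_1 x m_2 = (-0.4375)(0.4757) = -0.2081.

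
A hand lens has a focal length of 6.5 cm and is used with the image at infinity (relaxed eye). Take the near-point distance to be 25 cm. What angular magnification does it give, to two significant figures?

3.8

M = D/f = 25/6.5 = 3.846.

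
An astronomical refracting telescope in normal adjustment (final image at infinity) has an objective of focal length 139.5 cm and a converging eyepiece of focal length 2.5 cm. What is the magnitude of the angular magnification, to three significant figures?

|M| = f_obj/|f_eye| = 139.5/2.5 = 55.800.

55.8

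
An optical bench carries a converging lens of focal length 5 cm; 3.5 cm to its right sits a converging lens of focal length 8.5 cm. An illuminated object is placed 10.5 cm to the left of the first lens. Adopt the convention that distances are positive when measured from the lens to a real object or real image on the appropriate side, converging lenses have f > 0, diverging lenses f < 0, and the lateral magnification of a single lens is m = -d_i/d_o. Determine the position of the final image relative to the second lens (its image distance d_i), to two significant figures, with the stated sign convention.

Lens 1: 1/d_i1 = 1/f_1 - 1/d_o1 = 1/5 - 1/10.5 = 0.10476 cm^-1, so d_i1 = 9.545 cm.
This image would form 9.545 cm past lens 1, i.e. 6.045 cm beyond lens 2, so it is a virtual object for lens 2: d_o2 = 3.5 - 9.545 = -6.045 cm.
Lens 2: 1/d_i2 = 1/f_2 - 1/d_o2 = 1/8.5 - 1/(-6.045) = 0.28306 cm^-1, so d_i2 = 3.533 cm.

3.5 cm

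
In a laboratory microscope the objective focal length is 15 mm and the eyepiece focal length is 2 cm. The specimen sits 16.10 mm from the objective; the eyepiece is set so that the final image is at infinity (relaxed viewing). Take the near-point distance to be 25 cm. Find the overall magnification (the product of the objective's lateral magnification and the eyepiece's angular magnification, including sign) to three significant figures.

-170

Convert to cm: f_obj = 15 mm = 1.5 cm; d_o = 16.10 mm = 1.61 cm.
Objective: 1/d_i = 1/f_obj - 1/d_o = 1/1.5 - 1/1.61 = 0.04555 cm^-1, so d_i = 21.955 cm.
m_obj = -d_i/d_o = -21.955/1.61 = -13.636.
Eyepiece angular magnification (image at infinity): M_eye = D/f_e = 25/2 = 12.500.
Overall M = m_obj x M_eye = (-13.636)(12.500) = -170.45.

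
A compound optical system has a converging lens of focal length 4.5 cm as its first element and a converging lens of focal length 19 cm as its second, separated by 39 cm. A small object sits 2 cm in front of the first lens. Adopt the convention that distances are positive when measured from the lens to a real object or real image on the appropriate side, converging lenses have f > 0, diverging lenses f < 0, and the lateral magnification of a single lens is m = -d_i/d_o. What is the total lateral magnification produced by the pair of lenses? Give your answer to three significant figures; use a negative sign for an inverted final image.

Applying the thin-lens equation to the first lens, 1/4.5 = 1/2 + 1/d_i1, which gives d_i1 = -3.600 cm.
Its lateral magnification is m_1 = -d_i1/d_o1 = -(-3.600)/2 = 1.8000.
With d_i1 < 0 the first image is virtual and lies on the object side; the object distance for lens 2 is d_o2 = 39 - (-3.600) = 42.600 cm.
Applying the thin-lens equation again with f_2 = 19 cm and d_o2 = 42.600 cm gives d_i2 = 34.297 cm.
m_2 = -(34.297)/(42.600) = -0.8051.
Total m = m_1 x m_2 = (1.8000)(-0.8051) = -1.4492.

-1.45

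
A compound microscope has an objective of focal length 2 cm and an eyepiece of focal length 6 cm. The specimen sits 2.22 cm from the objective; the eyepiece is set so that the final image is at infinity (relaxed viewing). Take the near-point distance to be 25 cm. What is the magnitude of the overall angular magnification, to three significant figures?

Objective: 1/d_i = 1/f_obj - 1/d_o = 1/2 - 1/2.22 = 0.04955 cm^-1, so d_i = 20.182 cm.
m_obj = -d_i/d_o = -20.182/2.22 = -9.091.
Eyepiece angular magnification (image at infinity): M_eye = D/f_e = 25/6 = 4.167.
Overall M = m_obj x M_eye = (-9.091)(4.167) = -37.88.
|M| = 37.88.

37.9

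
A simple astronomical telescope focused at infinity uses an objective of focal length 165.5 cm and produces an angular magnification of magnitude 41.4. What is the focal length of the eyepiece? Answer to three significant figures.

|M| = f_obj/f_eye, so f_eye = f_obj/|M| = 165.5/41.4 = 3.998 cm.

4.00 cm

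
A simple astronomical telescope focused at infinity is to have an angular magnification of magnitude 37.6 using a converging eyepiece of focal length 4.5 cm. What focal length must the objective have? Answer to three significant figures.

|M| = f_obj/|f_eye|, so f_obj = |M| x |f_eye| = 37.6 x 4.5 = 169.200 cm.

169 cm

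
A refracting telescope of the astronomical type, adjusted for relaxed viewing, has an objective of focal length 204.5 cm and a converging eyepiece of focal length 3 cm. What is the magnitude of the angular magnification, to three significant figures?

|M| = f_obj/|f_eye| = 204.5/3 = 68.167.

68.2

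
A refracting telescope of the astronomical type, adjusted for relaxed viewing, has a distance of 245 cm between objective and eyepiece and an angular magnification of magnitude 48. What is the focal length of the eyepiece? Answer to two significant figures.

5.0 cm

In normal adjustment the tube length equals f_obj + f_eye and |M| = f_obj/f_eye.
So f_obj = 48 f_eye and 48 f_eye + f_eye = 245 cm, giving f_eye = 245/49 = 5.000 cm and f_obj = 240.000 cm.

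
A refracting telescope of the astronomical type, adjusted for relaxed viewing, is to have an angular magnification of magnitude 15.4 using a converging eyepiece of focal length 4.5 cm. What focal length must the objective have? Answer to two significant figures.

69 cm

|M| = f_obj/|f_eye|, so f_obj = |M| x |f_eye| = 15.4 x 4.5 = 69.300 cm.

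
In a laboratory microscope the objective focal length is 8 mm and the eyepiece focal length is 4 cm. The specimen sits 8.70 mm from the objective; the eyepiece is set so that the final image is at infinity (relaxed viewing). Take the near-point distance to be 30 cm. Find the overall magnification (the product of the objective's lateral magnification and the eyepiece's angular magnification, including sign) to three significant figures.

Convert to cm: f_obj = 8 mm = 0.8 cm; d_o = 8.70 mm = 0.87 cm.
Objective: 1/d_i = 1/f_obj - 1/d_o = 1/0.8 - 1/0.87 = 0.10057 cm^-1, so d_i = 9.943 cm.
m_obj = -d_i/d_o = -9.943/0.87 = -11.429.
Eyepiece angular magnification (image at infinity): M_eye = D/f_e = 30/4 = 7.500.
Overall M = m_obj x M_eye = (-11.429)(7.500) = -85.71.

-85.7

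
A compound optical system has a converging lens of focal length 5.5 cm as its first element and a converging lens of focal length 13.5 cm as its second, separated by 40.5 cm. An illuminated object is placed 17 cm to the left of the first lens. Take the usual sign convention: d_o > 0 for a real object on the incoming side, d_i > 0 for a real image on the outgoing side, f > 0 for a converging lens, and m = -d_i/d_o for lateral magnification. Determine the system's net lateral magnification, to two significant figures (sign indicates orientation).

Applying the thin-lens equation to the first lens, 1/5.5 = 1/17 + 1/d_i1, which gives d_i1 = 8.130 cm.
Its lateral magnification is m_1 = -d_i1/d_o1 = -(8.130)/17 = -0.4783.
That image sits 32.370 cm in front of the second lens, so d_o2 = 32.370 cm.
Applying the thin-lens equation again with f_2 = 13.5 cm and d_o2 = 32.370 cm gives d_i2 = 23.158 cm.
m_2 = -(23.158)/(32.370) = -0.7154.
Overall magnification: m = m_1 m_2 = 0.3422.

0.34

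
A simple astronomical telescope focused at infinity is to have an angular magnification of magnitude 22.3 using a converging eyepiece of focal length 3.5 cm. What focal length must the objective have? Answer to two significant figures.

|M| = f_obj/|f_eye|, so f_obj = |M| x |f_eye| = 22.3 x 3.5 = 78.050 cm.

78 cm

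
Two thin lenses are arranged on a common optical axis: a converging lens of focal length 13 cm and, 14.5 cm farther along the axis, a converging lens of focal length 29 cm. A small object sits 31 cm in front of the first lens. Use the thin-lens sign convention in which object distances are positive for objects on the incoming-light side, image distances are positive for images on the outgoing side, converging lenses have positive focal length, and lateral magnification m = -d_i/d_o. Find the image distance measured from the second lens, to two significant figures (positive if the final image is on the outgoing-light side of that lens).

First lens: d_i1 = 1/(1/13 - 1/31) = 22.389 cm.
Since 22.389 cm > 14.5 cm, the first image lies past the second lens and serves as a virtual object: d_o2 = L - d_i1 = -7.889 cm.
Second lens: d_i2 = 1/(1/29 - 1/(-7.889)) = 6.202 cm.

6.2 cm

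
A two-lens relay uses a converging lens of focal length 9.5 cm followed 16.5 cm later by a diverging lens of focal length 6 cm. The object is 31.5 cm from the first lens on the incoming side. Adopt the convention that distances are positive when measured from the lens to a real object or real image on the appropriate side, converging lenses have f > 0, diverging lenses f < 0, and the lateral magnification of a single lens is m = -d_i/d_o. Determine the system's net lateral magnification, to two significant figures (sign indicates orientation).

First lens: d_i1 = 1/(1/9.5 - 1/31.5) = 13.602 cm.
m_1 = -(13.602)/31.5 = -0.4318.
The intermediate image is 13.602 cm to the right of lens 1, so d_o2 = L - d_i1 = 16.5 - 13.602 = 2.898 cm.
Second lens: d_i2 = 1/(1/(-6) - 1/(2.898)) = -1.954 cm.
m_2 = -(-1.954)/(2.898) = 0.6743.
Total m = m_1 x m_2 = (-0.4318)(0.6743) = -0.2912.

-0.29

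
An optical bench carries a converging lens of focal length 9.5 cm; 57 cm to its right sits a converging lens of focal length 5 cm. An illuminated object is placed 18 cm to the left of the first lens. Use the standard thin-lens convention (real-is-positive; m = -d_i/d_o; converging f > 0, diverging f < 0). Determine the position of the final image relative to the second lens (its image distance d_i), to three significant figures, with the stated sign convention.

5.78 cm

Applying the thin-lens equation to the first lens, 1/9.5 = 1/18 + 1/d_i1, which gives d_i1 = 20.118 cm.
That image sits 36.882 cm in front of the second lens, so d_o2 = 36.882 cm.
Applying the thin-lens equation again with f_2 = 5 cm and d_o2 = 36.882 cm gives d_i2 = 5.784 cm.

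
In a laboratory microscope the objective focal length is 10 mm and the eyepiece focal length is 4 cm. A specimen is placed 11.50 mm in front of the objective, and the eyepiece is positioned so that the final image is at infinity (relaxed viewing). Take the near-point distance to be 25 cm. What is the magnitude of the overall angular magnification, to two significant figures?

42

Convert to cm: f_obj = 10 mm = 1 cm; d_o = 11.50 mm = 1.15 cm.
Objective: 1/d_i = 1/f_obj - 1/d_o = 1/1 - 1/1.15 = 0.13043 cm^-1, so d_i = 7.667 cm.
m_obj = -d_i/d_o = -7.667/1.15 = -6.667.
Eyepiece angular magnification (image at infinity): M_eye = D/f_e = 25/4 = 6.250.
Overall M = m_obj x M_eye = (-6.667)(6.250) = -41.67.
|M| = 41.67.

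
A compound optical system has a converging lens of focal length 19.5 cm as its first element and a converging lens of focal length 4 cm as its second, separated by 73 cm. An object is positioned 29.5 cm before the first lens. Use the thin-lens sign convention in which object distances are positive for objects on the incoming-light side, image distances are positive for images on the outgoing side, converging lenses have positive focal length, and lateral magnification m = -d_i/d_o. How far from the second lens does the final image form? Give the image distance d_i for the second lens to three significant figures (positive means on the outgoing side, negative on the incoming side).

5.39 cm

First lens: d_i1 = 1/(1/19.5 - 1/29.5) = 57.525 cm.
The intermediate image is 57.525 cm to the right of lens 1, so d_o2 = L - d_i1 = 73 - 57.525 = 15.475 cm.
Second lens: d_i2 = 1/(1/4 - 1/(15.475)) = 5.394 cm.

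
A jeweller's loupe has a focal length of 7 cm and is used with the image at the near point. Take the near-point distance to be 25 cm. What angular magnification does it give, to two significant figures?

M = 1 + D/f = 1 + 25/7 = 4.571.

4.6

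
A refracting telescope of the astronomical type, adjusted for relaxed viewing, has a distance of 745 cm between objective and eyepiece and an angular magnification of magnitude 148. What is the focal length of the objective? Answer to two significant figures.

In normal adjustment the tube length equals f_obj + f_eye and |M| = f_obj/f_eye.
So f_obj = 148 f_eye and 148 f_eye + f_eye = 745 cm, giving f_eye = 745/149 = 5.000 cm and f_obj = 740.000 cm.

740 cm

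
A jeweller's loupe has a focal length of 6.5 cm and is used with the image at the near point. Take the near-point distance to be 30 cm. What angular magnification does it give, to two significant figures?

5.6

M = 1 + D/f = 1 + 30/6.5 = 5.615.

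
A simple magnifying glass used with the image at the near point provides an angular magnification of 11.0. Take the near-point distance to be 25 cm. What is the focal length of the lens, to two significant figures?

2.5 cm

For the image at the near point, M = 1 + D/f.
f = D/(M - 1) = 25/(11.0 - 1) = 2.500 cm.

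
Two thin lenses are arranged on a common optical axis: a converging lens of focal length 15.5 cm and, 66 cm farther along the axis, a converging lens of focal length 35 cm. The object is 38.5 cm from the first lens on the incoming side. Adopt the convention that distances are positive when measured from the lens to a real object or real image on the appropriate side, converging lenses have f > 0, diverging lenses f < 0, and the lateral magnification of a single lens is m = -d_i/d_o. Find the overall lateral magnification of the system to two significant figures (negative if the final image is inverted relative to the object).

Applying the thin-lens equation to the first lens, 1/15.5 = 1/38.5 + 1/d_i1, which gives d_i1 = 25.946 cm.
Its lateral magnification is m_1 = -d_i1/d_o1 = -(25.946)/38.5 = -0.6739.
The intermediate image is 25.946 cm to the right of lens 1, so d_o2 = L - d_i1 = 66 - 25.946 = 40.054 cm.
Applying the thin-lens equation again with f_2 = 35 cm and d_o2 = 40.054 cm gives d_i2 = 277.366 cm.
m_2 = -(277.366)/(40.054) = -6.9247.
Overall magnification: m = m_1 m_2 = 4.6667.

4.7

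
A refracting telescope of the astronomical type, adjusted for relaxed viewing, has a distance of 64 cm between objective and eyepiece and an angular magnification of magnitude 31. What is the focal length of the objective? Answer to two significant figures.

In normal adjustment the tube length equals f_obj + f_eye and |M| = f_obj/f_eye.
So f_obj = 31 f_eye and 31 f_eye + f_eye = 64 cm, giving f_eye = 64/32 = 2.000 cm and f_obj = 62.000 cm.

62 cm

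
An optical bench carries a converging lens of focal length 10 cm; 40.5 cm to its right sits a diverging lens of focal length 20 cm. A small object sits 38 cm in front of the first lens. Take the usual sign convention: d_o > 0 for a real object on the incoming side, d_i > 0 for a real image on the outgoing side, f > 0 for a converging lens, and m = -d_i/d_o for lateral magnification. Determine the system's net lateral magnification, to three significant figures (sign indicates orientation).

First lens: d_i1 = 1/(1/10 - 1/38) = 13.571 cm.
m_1 = -(13.571)/38 = -0.3571.
The intermediate image is 13.571 cm to the right of lens 1, so d_o2 = L - d_i1 = 40.5 - 13.571 = 26.929 cm.
Second lens: d_i2 = 1/(1/(-20) - 1/(26.929)) = -11.476 cm.
m_2 = -(-11.476)/(26.929) = 0.4262.
Total m = m_1 x m_2 = (-0.3571)(0.4262) = -0.1522.

-0.152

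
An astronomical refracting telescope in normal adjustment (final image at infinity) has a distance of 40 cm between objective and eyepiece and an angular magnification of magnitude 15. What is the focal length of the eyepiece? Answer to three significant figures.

2.50 cm

In normal adjustment the tube length equals f_obj + f_eye and |M| = f_obj/f_eye.
So f_obj = 15 f_eye and 15 f_eye + f_eye = 40 cm, giving f_eye = 40/16 = 2.500 cm and f_obj = 37.500 cm.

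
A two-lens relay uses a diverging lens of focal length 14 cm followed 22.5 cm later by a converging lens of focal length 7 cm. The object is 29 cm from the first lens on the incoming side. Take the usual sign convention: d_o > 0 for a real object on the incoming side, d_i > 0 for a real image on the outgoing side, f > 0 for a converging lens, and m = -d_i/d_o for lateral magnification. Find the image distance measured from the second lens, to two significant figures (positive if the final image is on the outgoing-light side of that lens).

9.0 cm

Applying the thin-lens equation to the first lens, 1/(-14) = 1/29 + 1/d_i1, which gives d_i1 = -9.442 cm.
The intermediate image is virtual, 9.442 cm to the left of lens 1, so d_o2 = L - d_i1 = 22.5 - (-9.442) = 31.942 cm.
Applying the thin-lens equation again with f_2 = 7 cm and d_o2 = 31.942 cm gives d_i2 = 8.965 cm.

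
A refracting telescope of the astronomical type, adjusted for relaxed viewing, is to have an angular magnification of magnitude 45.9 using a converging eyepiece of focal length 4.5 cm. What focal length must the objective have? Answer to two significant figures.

|M| = f_obj/|f_eye|, so f_obj = |M| x |f_eye| = 45.9 x 4.5 = 206.550 cm.

210 cm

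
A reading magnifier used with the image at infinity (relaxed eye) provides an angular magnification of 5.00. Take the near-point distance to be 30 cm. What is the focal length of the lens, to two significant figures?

For the image at infinity, M = D/f.
f = D/M = 30/5.0 = 6.000 cm.

6.0 cm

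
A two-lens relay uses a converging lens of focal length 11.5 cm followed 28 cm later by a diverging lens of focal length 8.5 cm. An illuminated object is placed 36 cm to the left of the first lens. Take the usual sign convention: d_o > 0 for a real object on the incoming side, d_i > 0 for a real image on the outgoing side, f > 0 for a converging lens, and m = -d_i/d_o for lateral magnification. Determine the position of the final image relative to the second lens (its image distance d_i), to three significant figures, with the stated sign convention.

First lens: d_i1 = 1/(1/11.5 - 1/36) = 16.898 cm.
The intermediate image is 16.898 cm to the right of lens 1, so d_o2 = L - d_i1 = 28 - 16.898 = 11.102 cm.
Second lens: d_i2 = 1/(1/(-8.5) - 1/(11.102)) = -4.814 cm.

-4.81 cm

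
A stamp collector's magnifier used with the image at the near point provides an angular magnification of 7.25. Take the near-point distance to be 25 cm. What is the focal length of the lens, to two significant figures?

For the image at the near point, M = 1 + D/f.
f = D/(M - 1) = 25/(7.25 - 1) = 4.000 cm.

4.0 cm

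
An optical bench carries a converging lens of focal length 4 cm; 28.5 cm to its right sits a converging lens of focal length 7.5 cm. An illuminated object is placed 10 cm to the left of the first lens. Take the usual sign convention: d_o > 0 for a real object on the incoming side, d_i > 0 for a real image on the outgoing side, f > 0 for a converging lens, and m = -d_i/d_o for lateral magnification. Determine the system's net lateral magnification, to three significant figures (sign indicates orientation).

0.349

Applying the thin-lens equation to the first lens, 1/4 = 1/10 + 1/d_i1, which gives d_i1 = 6.667 cm.
Its lateral magnification is m_1 = -d_i1/d_o1 = -(6.667)/10 = -0.6667.
That image sits 21.833 cm in front of the second lens, so d_o2 = 21.833 cm.
Applying the thin-lens equation again with f_2 = 7.5 cm and d_o2 = 21.833 cm gives d_i2 = 11.424 cm.
m_2 = -(11.424)/(21.833) = -0.5233.
Overall magnification: m = m_1 m_2 = 0.3488.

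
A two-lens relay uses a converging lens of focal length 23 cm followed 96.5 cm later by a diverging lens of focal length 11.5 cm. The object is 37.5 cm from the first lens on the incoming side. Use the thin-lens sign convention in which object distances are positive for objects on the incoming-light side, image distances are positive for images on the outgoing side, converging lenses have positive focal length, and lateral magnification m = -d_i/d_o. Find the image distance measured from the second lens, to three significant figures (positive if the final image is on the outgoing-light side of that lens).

Applying the thin-lens equation to the first lens, 1/23 = 1/37.5 + 1/d_i1, which gives d_i1 = 59.483 cm.
The intermediate image is 59.483 cm to the right of lens 1, so d_o2 = L - d_i1 = 96.5 - 59.483 = 37.017 cm.
Applying the thin-lens equation again with f_2 = -11.5 cm and d_o2 = 37.017 cm gives d_i2 = -8.774 cm.

-8.77 cm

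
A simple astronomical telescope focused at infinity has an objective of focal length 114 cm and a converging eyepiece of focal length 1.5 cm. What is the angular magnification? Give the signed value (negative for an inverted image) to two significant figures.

-76

M = -f_obj/f_eye = -114/(1.5) = -76.000.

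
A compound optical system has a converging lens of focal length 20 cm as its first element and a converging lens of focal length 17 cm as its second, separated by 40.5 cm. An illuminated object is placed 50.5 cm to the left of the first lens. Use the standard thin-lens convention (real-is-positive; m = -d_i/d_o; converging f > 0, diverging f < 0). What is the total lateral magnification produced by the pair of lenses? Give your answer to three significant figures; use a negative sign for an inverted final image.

Lens 1: 1/d_i1 = 1/f_1 - 1/d_o1 = 1/20 - 1/50.5 = 0.03020 cm^-1, so d_i1 = 33.115 cm.
m_1 = -(33.115)/50.5 = -0.6557.
That image sits 7.385 cm in front of the second lens, so d_o2 = 7.385 cm.
Lens 2: 1/d_i2 = 1/f_2 - 1/d_o2 = 1/17 - 1/(7.385) = -0.07658 cm^-1, so d_i2 = -13.058 cm.
m_2 = -(-13.058)/(7.385) = 1.7681.
Total m = m_1 x m_2 = (-0.6557)(1.7681) = -1.1594.

-1.16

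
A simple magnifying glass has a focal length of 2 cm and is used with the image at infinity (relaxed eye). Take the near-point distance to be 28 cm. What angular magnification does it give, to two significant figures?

14

M = D/f = 28/2 = 14.000.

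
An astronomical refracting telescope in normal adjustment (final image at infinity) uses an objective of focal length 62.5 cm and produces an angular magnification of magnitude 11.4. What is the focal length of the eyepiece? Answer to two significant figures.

|M| = f_obj/f_eye, so f_eye = f_obj/|M| = 62.5/11.4 = 5.482 cm.

5.5 cm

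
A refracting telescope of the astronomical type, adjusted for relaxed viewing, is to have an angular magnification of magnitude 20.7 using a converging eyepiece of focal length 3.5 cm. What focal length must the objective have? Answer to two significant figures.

|M| = f_obj/|f_eye|, so f_obj = |M| x |f_eye| = 20.7 x 3.5 = 72.450 cm.

72 cm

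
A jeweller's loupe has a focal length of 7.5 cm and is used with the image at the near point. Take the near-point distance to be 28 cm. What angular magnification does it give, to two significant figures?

4.7

M = 1 + D/f = 1 + 28/7.5 = 4.733.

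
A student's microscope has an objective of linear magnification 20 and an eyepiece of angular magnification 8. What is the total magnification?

160

The overall magnification of a compound microscope is the product of the objective and eyepiece magnifications:
M = M_obj x M_eye = 20 x 8 = 160.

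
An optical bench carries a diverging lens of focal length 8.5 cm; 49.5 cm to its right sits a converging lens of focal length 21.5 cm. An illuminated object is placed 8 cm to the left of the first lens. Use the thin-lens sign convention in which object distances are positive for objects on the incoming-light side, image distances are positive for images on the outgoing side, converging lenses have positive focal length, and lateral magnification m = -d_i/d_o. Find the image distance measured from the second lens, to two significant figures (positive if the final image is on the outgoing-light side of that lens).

36 cm

First lens: d_i1 = 1/(1/(-8.5) - 1/8) = -4.121 cm.
With d_i1 < 0 the first image is virtual and lies on the object side; the object distance for lens 2 is d_o2 = 49.5 - (-4.121) = 53.621 cm.
Second lens: d_i2 = 1/(1/21.5 - 1/(53.621)) = 35.891 cm.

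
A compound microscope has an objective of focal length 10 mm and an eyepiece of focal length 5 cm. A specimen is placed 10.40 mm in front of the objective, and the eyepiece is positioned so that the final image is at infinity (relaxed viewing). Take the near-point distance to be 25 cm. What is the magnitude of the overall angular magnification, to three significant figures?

Convert to cm: f_obj = 10 mm = 1 cm; d_o = 10.40 mm = 1.04 cm.
Objective: 1/d_i = 1/f_obj - 1/d_o = 1/1 - 1/1.04 = 0.03846 cm^-1, so d_i = 26.000 cm.
m_obj = -d_i/d_o = -26.000/1.04 = -25.000.
Eyepiece angular magnification (image at infinity): M_eye = D/f_e = 25/5 = 5.000.
Overall M = m_obj x M_eye = (-25.000)(5.000) = -125.00.
|M| = 125.00.

125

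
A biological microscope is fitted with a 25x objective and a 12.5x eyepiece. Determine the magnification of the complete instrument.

312.5

The overall magnification of a compound microscope is the product of the objective and eyepiece magnifications:
M = M_obj x M_eye = 25 x 12.5 = 312.5.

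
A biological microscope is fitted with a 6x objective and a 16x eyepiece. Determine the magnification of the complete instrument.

96

The overall magnification of a compound microscope is the product of the objective and eyepiece magnifications:
M = M_obj x M_eye = 6 x 16 = 96.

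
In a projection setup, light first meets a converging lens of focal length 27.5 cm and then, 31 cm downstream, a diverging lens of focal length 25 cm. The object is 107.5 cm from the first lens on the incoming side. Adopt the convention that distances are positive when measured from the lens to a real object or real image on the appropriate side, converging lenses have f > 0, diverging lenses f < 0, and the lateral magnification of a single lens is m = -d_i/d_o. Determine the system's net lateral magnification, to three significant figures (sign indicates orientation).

-0.451

Applying the thin-lens equation to the first lens, 1/27.5 = 1/107.5 + 1/d_i1, which gives d_i1 = 36.953 cm.
Its lateral magnification is m_1 = -d_i1/d_o1 = -(36.953)/107.5 = -0.3438.
This image would form 36.953 cm past lens 1, i.e. 5.953 cm beyond lens 2, so it is a virtual object for lens 2: d_o2 = 31 - 36.953 = -5.953 cm.
Applying the thin-lens equation again with f_2 = -25 cm and d_o2 = -5.953 cm gives d_i2 = 7.814 cm.
m_2 = -(7.814)/(-5.953) = 1.3126.
The system's lateral magnification is m_1 m_2 = (-0.3438)(1.3126) = -0.4512.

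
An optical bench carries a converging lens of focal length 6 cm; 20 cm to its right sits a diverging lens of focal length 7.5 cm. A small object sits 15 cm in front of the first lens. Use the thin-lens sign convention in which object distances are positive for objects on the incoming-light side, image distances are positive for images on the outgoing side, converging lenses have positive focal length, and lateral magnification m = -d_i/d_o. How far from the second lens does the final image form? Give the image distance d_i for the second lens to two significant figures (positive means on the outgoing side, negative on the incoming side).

-4.3 cm

First lens: d_i1 = 1/(1/6 - 1/15) = 10.000 cm.
Object distance for lens 2: d_o2 = 20 - 10.000 = 10.000 cm.
Second lens: d_i2 = 1/(1/(-7.5) - 1/(10.000)) = -4.286 cm.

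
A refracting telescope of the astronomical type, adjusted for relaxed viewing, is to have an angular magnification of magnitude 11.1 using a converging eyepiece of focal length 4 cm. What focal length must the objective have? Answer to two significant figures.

|M| = f_obj/|f_eye|, so f_obj = |M| x |f_eye| = 11.1 x 4 = 44.400 cm.

44 cm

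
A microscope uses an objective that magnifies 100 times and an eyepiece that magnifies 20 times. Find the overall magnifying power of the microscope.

2000

The overall magnification of a compound microscope is the product of the objective and eyepiece magnifications:
M = M_obj x M_eye = 100 x 20 = 2000.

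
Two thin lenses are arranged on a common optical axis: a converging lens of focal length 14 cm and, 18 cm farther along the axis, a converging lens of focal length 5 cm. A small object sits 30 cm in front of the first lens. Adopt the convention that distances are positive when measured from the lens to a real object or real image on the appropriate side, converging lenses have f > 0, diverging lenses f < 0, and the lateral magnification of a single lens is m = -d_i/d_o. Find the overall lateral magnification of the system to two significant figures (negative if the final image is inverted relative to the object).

First lens: d_i1 = 1/(1/14 - 1/30) = 26.250 cm.
m_1 = -(26.250)/30 = -0.8750.
Since 26.250 cm > 18 cm, the first image lies past the second lens and serves as a virtual object: d_o2 = L - d_i1 = -8.250 cm.
Second lens: d_i2 = 1/(1/5 - 1/(-8.250)) = 3.113 cm.
m_2 = -(3.113)/(-8.250) = 0.3774.
Total m = m_1 x m_2 = (-0.8750)(0.3774) = -0.3302.

-0.33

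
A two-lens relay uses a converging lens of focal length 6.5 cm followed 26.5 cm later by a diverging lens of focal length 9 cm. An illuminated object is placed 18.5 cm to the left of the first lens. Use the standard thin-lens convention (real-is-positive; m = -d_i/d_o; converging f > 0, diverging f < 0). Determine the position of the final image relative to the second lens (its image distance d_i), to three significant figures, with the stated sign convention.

Applying the thin-lens equation to the first lens, 1/6.5 = 1/18.5 + 1/d_i1, which gives d_i1 = 10.021 cm.
That image sits 16.479 cm in front of the second lens, so d_o2 = 16.479 cm.
Applying the thin-lens equation again with f_2 = -9 cm and d_o2 = 16.479 cm gives d_i2 = -5.821 cm.

-5.82 cm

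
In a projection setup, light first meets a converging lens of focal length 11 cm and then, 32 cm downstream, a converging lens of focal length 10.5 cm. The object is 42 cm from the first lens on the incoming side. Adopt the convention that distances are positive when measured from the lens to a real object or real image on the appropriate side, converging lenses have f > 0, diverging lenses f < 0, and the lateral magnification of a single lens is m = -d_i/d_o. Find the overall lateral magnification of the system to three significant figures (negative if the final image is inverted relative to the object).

Lens 1: 1/d_i1 = 1/f_1 - 1/d_o1 = 1/11 - 1/42 = 0.06710 cm^-1, so d_i1 = 14.903 cm.
m_1 = -(14.903)/42 = -0.3548.
Object distance for lens 2: d_o2 = 32 - 14.903 = 17.097 cm.
Lens 2: 1/d_i2 = 1/f_2 - 1/d_o2 = 1/10.5 - 1/(17.097) = 0.03675 cm^-1, so d_i2 = 27.213 cm.
m_2 = -(27.213)/(17.097) = -1.5917.
Overall magnification: m = m_1 m_2 = 0.5648.

0.565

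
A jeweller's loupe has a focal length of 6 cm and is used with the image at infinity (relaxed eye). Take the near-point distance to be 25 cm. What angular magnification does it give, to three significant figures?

4.17

M = D/f = 25/6 = 4.167.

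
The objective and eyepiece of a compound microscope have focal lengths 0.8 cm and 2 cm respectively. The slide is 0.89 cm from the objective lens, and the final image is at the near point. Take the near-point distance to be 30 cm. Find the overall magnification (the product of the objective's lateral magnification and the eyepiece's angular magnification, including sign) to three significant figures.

-142

Objective: 1/d_i = 1/f_obj - 1/d_o = 1/0.8 - 1/0.89 = 0.12640 cm^-1, so d_i = 7.911 cm.
m_obj = -d_i/d_o = -7.911/0.89 = -8.889.
Eyepiece angular magnification (image at near point): M_eye = 1 + D/f_e = 1 + 30/2 = 16.000.
Overall M = m_obj x M_eye = (-8.889)(16.000) = -142.22.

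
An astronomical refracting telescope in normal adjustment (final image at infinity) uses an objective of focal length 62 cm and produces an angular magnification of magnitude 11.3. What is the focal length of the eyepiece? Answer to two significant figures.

5.5 cm

|M| = f_obj/f_eye, so f_eye = f_obj/|M| = 62/11.3 = 5.487 cm.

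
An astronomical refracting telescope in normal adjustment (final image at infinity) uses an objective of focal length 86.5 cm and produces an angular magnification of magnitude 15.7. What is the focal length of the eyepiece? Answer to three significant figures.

5.51 cm

|M| = f_obj/f_eye, so f_eye = f_obj/|M| = 86.5/15.7 = 5.510 cm.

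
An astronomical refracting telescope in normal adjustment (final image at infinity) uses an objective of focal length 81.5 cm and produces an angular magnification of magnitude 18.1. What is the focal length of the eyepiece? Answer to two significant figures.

|M| = f_obj/f_eye, so f_eye = f_obj/|M| = 81.5/18.1 = 4.503 cm.

4.5 cm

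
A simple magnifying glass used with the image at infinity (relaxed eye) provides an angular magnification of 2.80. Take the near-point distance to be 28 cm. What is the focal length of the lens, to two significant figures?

For the image at infinity, M = D/f.
f = D/M = 28/2.8 = 10.000 cm.

10 cm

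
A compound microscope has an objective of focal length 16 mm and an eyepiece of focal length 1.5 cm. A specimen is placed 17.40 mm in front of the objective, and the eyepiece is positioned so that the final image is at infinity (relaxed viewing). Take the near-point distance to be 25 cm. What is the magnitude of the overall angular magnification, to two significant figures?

Convert to cm: f_obj = 16 mm = 1.6 cm; d_o = 17.40 mm = 1.74 cm.
Objective: 1/d_i = 1/f_obj - 1/d_o = 1/1.6 - 1/1.74 = 0.05029 cm^-1, so d_i = 19.886 cm.
m_obj = -d_i/d_o = -19.886/1.74 = -11.429.
Eyepiece angular magnification (image at infinity): M_eye = D/f_e = 25/1.5 = 16.667.
Overall M = m_obj x M_eye = (-11.429)(16.667) = -190.48.
|M| = 190.48.

190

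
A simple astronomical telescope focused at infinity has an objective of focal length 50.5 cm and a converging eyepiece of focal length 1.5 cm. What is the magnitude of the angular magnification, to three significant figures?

33.7

|M| = f_obj/|f_eye| = 50.5/1.5 = 33.667.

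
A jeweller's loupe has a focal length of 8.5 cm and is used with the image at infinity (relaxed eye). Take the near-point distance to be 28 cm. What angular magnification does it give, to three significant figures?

M = D/f = 28/8.5 = 3.294.

3.29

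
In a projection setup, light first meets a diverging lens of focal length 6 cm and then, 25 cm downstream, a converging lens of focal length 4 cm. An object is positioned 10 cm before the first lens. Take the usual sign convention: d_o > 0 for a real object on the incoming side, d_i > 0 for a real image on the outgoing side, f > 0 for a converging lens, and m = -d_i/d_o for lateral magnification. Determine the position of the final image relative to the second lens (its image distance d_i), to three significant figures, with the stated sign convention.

Applying the thin-lens equation to the first lens, 1/(-6) = 1/10 + 1/d_i1, which gives d_i1 = -3.750 cm.
The intermediate image is virtual, 3.750 cm to the left of lens 1, so d_o2 = L - d_i1 = 25 - (-3.750) = 28.750 cm.
Applying the thin-lens equation again with f_2 = 4 cm and d_o2 = 28.750 cm gives d_i2 = 4.646 cm.

4.65 cm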